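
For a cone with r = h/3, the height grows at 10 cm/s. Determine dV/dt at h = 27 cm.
810π cm³/s

V = (1/3)π(h/3)²h = πh³/27
dV/dt = πh²/9 · 10
At h = 27: dV/dt = 810π cm³/s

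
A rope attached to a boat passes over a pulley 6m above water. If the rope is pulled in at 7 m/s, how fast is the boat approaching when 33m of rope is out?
77√13/39 ≈ 7.119 m/s

rope² = x² + 6²
x = √(33² - 6²) = 9√13
dx/dt = (rope/x) · d(rope)/dt = (33/(9√13)) · (-7) = -77√13/39 m/s
The boat approaches at 77√13/39 ≈ 7.119 m/s.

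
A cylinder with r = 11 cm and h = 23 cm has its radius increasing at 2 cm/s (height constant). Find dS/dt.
180π cm²/s

S = 2πrh + 2πr² (lateral + bases)
dS/dt = (2πh + 4πr)·dr/dt = (2π·23 + 4π·11)·2
= 180π cm²/s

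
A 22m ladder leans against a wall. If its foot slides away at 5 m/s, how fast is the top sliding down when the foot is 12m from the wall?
6√85/17 ≈ 3.254 m/s

x² + y² = 22²
2x·dx/dt + 2y·dy/dt = 0
dy/dt = -x/y · dx/dt = -12/(2√85) · 5 = -6√85/17 m/s
The top is descending at 6√85/17 ≈ 3.254 m/s.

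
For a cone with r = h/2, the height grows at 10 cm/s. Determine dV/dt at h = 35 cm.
6125π/2 cm³/s

V = (1/3)π(h/2)²h = πh³/12
dV/dt = πh²/4 · 10
At h = 35: dV/dt = 6125π/2 cm³/s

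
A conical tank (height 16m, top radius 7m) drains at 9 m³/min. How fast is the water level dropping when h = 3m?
256/(49π) ≈ 1.663 m/min

r/h = 7/16, so r = (7/16)h
V = (1/3)πr²h = (1/3)π((7/16)h)²h = (49/768)πh³
dV/dh = (49/256)πh²
dh/dt = (dV/dt)/(dV/dh) = -9/((49/256)π·3²) = -256/(49π) m/min
The level is dropping at 256/(49π) ≈ 1.663 m/min.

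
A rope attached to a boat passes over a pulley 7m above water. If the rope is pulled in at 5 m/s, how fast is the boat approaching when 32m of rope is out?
32√39/39 ≈ 5.124 m/s

rope² = x² + 7²
x = √(32² - 7²) = 5√39
dx/dt = (rope/x) · d(rope)/dt = (32/(5√39)) · (-5) = -32√39/39 m/s
The boat approaches at 32√39/39 ≈ 5.124 m/s.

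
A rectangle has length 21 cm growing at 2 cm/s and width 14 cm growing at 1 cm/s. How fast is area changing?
49 cm²/s

A = lw
dA/dt = w·dl/dt + l·dw/dt = 14·2 + 21·1 = 49 cm²/s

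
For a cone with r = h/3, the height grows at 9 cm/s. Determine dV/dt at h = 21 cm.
441π cm³/s

V = (1/3)π(h/3)²h = πh³/27
dV/dt = πh²/9 · 9
At h = 21: dV/dt = 441π cm³/s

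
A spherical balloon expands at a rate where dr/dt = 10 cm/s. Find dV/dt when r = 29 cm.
33640π cm³/s

V = (4/3)πr³
dV/dt = dV/dr · dr/dt = 4πr² · 10
At r = 29: dV/dt = 33640π cm³/s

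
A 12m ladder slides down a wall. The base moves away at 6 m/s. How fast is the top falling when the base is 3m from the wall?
2√15/5 ≈ 1.549 m/s

x² + y² = 12²
2x·dx/dt + 2y·dy/dt = 0
dy/dt = -x/y · dx/dt = -3/(3√15) · 6 = -2√15/5 m/s
The top is descending at 2√15/5 ≈ 1.549 m/s.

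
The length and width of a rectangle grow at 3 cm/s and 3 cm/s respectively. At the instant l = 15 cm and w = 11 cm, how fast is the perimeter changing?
12 cm/s

P = 2(l + w)
dP/dt = 2(dl/dt + dw/dt) = 2(3 + 3) = 12 cm/s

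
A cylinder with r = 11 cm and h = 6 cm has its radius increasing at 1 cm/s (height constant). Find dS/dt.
56π cm²/s

S = 2πrh + 2πr² (lateral + bases)
dS/dt = (2πh + 4πr)·dr/dt = (2π·6 + 4π·11)·1
= 56π cm²/s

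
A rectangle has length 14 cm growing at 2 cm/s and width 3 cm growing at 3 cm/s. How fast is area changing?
48 cm²/s

A = lw
dA/dt = w·dl/dt + l·dw/dt = 3·2 + 14·3 = 48 cm²/s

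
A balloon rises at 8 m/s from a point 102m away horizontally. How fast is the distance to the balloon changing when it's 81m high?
216√1885/1885 ≈ 4.975 m/s

z² = 102² + y²
z = √(102² + 81²) = 3√1885
dz/dt = y/z · dy/dt = 81/(3√1885) · 8 = 216√1885/1885 ≈ 4.975 m/s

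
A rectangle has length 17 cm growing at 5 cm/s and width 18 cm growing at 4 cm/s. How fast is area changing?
158 cm²/s

A = lw
dA/dt = w·dl/dt + l·dw/dt = 18·5 + 17·4 = 158 cm²/s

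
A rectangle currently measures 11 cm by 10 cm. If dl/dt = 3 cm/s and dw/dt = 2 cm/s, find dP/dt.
10 cm/s

P = 2(l + w)
dP/dt = 2(dl/dt + dw/dt) = 2(3 + 2) = 10 cm/s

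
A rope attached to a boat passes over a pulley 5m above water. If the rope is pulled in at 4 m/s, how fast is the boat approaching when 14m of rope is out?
56√19/57 ≈ 4.282 m/s

rope² = x² + 5²
x = √(14² - 5²) = 3√19
dx/dt = (rope/x) · d(rope)/dt = (14/(3√19)) · (-4) = -56√19/57 m/s
The boat approaches at 56√19/57 ≈ 4.282 m/s.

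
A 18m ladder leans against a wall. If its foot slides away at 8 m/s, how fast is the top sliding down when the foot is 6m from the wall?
2√2 ≈ 2.828 m/s

x² + y² = 18²
2x·dx/dt + 2y·dy/dt = 0
dy/dt = -x/y · dx/dt = -6/(12√2) · 8 = -2√2 m/s
The top is descending at 2√2 ≈ 2.828 m/s.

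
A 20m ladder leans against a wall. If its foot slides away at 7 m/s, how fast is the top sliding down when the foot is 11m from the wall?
77√31/93 ≈ 4.61 m/s

x² + y² = 20²
2x·dx/dt + 2y·dy/dt = 0
dy/dt = -x/y · dx/dt = -11/(3√31) · 7 = -77√31/93 m/s
The top is descending at 77√31/93 ≈ 4.61 m/s.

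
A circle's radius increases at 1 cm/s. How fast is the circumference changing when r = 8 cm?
2π cm/s

C = 2πr
dC/dt = 2π · dr/dt = 2π · 1 = 2π cm/s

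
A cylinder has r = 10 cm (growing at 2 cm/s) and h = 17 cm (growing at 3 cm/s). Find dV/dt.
980π cm³/s

V = πr²h
dV/dt = 2πrh·dr/dt + πr²·dh/dt
= 2π(10)(17)(2) + π(10)²(3)
= 980π cm³/s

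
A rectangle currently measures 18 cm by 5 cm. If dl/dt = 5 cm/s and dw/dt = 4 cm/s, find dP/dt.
18 cm/s

P = 2(l + w)
dP/dt = 2(dl/dt + dw/dt) = 2(5 + 4) = 18 cm/s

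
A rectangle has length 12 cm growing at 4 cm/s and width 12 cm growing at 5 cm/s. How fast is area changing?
108 cm²/s

A = lw
dA/dt = w·dl/dt + l·dw/dt = 12·4 + 12·5 = 108 cm²/s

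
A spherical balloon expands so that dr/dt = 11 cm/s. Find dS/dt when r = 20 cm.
1760π cm²/s

S = 4πr²
dS/dt = dS/dr · dr/dt = 8πr · 11
At r = 20: dS/dt = 1760π cm²/s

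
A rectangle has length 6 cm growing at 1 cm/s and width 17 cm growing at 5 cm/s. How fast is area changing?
47 cm²/s

A = lw
dA/dt = w·dl/dt + l·dw/dt = 17·1 + 6·5 = 47 cm²/s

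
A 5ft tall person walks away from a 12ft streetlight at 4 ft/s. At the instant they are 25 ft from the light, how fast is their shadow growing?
20/7 ft/s

By similar triangles: 12/(x+s) = 5/s
Solving: s = 5x/7
ds/dt = 5/7 · dx/dt = 5/7 · 4 = 20/7 ft/s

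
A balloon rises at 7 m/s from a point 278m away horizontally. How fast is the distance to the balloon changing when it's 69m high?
483√82045/82045 ≈ 1.686 m/s

z² = 278² + y²
z = √(278² + 69²) = √82045
dz/dt = y/z · dy/dt = 69/√82045 · 7 = 483√82045/82045 ≈ 1.686 m/s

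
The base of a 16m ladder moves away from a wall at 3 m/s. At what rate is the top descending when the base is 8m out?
√3 ≈ 1.732 m/s

x² + y² = 16²
2x·dx/dt + 2y·dy/dt = 0
dy/dt = -x/y · dx/dt = -8/(8√3) · 3 = -√3 m/s
The top is descending at √3 ≈ 1.732 m/s.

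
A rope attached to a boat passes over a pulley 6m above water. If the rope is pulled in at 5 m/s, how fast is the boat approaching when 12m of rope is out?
10√3/3 ≈ 5.774 m/s

rope² = x² + 6²
x = √(12² - 6²) = 6√3
dx/dt = (rope/x) · d(rope)/dt = (12/(6√3)) · (-5) = -10√3/3 m/s
The boat approaches at 10√3/3 ≈ 5.774 m/s.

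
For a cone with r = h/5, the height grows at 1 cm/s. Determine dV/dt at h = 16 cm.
256π/25 cm³/s

V = (1/3)π(h/5)²h = πh³/75
dV/dt = πh²/25 · 1
At h = 16: dV/dt = 256π/25 cm³/s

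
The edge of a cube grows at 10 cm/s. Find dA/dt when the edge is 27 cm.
3240 cm²/s

A = 6s²
dA/dt = 12s · ds/dt = 12·27·10 = 3240 cm²/s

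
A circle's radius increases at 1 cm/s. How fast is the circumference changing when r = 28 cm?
2π cm/s

C = 2πr
dC/dt = 2π · dr/dt = 2π · 1 = 2π cm/s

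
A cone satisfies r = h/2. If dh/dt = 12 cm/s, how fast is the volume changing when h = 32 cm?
3072π cm³/s

V = (1/3)π(h/2)²h = πh³/12
dV/dt = πh²/4 · 12
At h = 32: dV/dt = 3072π cm³/s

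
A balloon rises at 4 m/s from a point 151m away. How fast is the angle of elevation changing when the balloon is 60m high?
0.022878 rad/s

tan(θ) = y/151
sec²(θ) · dθ/dt = (1/151) · dy/dt
dθ/dt = cos²(θ)/151 · 4 = 151/(151² + 60²) · 4
dθ/dt = 0.022878 rad/s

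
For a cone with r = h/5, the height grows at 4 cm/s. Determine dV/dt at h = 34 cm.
4624π/25 cm³/s

V = (1/3)π(h/5)²h = πh³/75
dV/dt = πh²/25 · 4
At h = 34: dV/dt = 4624π/25 cm³/s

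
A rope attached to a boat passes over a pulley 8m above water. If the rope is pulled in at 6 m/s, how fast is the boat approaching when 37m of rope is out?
74√145/145 ≈ 6.145 m/s

rope² = x² + 8²
x = √(37² - 8²) = 3√145
dx/dt = (rope/x) · d(rope)/dt = (37/(3√145)) · (-6) = -74√145/145 m/s
The boat approaches at 74√145/145 ≈ 6.145 m/s.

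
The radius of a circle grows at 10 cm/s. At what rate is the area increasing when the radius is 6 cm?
120π cm²/s

A = πr²
dA/dt = 2πr · dr/dt = 2π(6)(10) = 120π cm²/s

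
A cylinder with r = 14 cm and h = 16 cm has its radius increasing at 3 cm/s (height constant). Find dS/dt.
264π cm²/s

S = 2πrh + 2πr² (lateral + bases)
dS/dt = (2πh + 4πr)·dr/dt = (2π·16 + 4π·14)·3
= 264π cm²/s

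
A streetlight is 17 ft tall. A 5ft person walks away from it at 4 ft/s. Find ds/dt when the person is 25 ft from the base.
5/3 ft/s

By similar triangles: 17/(x+s) = 5/s
Solving: s = 5x/12
ds/dt = 5/12 · dx/dt = 5/12 · 4 = 5/3 ft/s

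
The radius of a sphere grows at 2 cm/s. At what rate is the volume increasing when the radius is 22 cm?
3872π cm³/s

V = (4/3)πr³
dV/dt = dV/dr · dr/dt = 4πr² · 2
At r = 22: dV/dt = 3872π cm³/s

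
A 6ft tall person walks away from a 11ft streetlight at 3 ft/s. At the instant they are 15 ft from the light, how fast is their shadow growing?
18/5 ft/s

By similar triangles: 11/(x+s) = 6/s
Solving: s = 6x/5
ds/dt = 6/5 · dx/dt = 6/5 · 3 = 18/5 ft/s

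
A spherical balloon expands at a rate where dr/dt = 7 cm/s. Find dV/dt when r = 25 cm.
17500π cm³/s

V = (4/3)πr³
dV/dt = dV/dr · dr/dt = 4πr² · 7
At r = 25: dV/dt = 17500π cm³/s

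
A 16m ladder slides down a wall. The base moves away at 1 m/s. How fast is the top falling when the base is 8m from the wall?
√3/3 ≈ 0.5774 m/s

x² + y² = 16²
2x·dx/dt + 2y·dy/dt = 0
dy/dt = -x/y · dx/dt = -8/(8√3) · 1 = -√3/3 m/s
The top is descending at √3/3 ≈ 0.5774 m/s.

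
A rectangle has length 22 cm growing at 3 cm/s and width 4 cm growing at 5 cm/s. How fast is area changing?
122 cm²/s

A = lw
dA/dt = w·dl/dt + l·dw/dt = 4·3 + 22·5 = 122 cm²/s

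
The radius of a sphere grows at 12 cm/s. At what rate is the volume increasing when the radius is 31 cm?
46128π cm³/s

V = (4/3)πr³
dV/dt = dV/dr · dr/dt = 4πr² · 12
At r = 31: dV/dt = 46128π cm³/s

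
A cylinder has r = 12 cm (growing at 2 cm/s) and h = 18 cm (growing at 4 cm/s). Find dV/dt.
1440π cm³/s

V = πr²h
dV/dt = 2πrh·dr/dt + πr²·dh/dt
= 2π(12)(18)(2) + π(12)²(4)
= 1440π cm³/s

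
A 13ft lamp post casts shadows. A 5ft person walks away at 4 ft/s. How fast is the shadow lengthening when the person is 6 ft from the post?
5/2 ft/s

By similar triangles: 13/(x+s) = 5/s
Solving: s = 5x/8
ds/dt = 5/8 · dx/dt = 5/8 · 4 = 5/2 ft/s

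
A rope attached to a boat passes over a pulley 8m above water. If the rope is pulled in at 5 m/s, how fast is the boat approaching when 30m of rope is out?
75√209/209 ≈ 5.188 m/s

rope² = x² + 8²
x = √(30² - 8²) = 2√209
dx/dt = (rope/x) · d(rope)/dt = (30/(2√209)) · (-5) = -75√209/209 m/s
The boat approaches at 75√209/209 ≈ 5.188 m/s.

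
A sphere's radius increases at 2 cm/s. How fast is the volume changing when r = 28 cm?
6272π cm³/s

V = (4/3)πr³
dV/dt = dV/dr · dr/dt = 4πr² · 2
At r = 28: dV/dt = 6272π cm³/s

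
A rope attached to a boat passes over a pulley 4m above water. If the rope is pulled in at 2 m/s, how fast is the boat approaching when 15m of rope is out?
30√209/209 ≈ 2.075 m/s

rope² = x² + 4²
x = √(15² - 4²) = √209
dx/dt = (rope/x) · d(rope)/dt = (15/√209) · (-2) = -30√209/209 m/s
The boat approaches at 30√209/209 ≈ 2.075 m/s.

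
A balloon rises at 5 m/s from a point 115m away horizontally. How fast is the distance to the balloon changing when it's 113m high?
565√25994/25994 ≈ 3.504 m/s

z² = 115² + y²
z = √(115² + 113²) = √25994
dz/dt = y/z · dy/dt = 113/√25994 · 5 = 565√25994/25994 ≈ 3.504 m/s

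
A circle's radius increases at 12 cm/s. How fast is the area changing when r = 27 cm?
648π cm²/s

A = πr²
dA/dt = 2πr · dr/dt = 2π(27)(12) = 648π cm²/s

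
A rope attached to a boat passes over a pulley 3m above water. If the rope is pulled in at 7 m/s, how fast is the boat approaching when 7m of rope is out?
49√10/20 ≈ 7.748 m/s

rope² = x² + 3²
x = √(7² - 3²) = 2√10
dx/dt = (rope/x) · d(rope)/dt = (7/(2√10)) · (-7) = -49√10/20 m/s
The boat approaches at 49√10/20 ≈ 7.748 m/s.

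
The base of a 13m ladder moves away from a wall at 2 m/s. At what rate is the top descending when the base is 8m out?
16√105/105 ≈ 1.561 m/s

x² + y² = 13²
2x·dx/dt + 2y·dy/dt = 0
dy/dt = -x/y · dx/dt = -8/√105 · 2 = -16√105/105 m/s
The top is descending at 16√105/105 ≈ 1.561 m/s.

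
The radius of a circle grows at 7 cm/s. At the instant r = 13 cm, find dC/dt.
14π cm/s

C = 2πr
dC/dt = 2π · dr/dt = 2π · 7 = 14π cm/s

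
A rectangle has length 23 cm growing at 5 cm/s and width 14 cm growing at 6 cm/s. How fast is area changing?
208 cm²/s

A = lw
dA/dt = w·dl/dt + l·dw/dt = 14·5 + 23·6 = 208 cm²/s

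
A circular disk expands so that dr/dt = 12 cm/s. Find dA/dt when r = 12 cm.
288π cm²/s

A = πr²
dA/dt = 2πr · dr/dt = 2π(12)(12) = 288π cm²/s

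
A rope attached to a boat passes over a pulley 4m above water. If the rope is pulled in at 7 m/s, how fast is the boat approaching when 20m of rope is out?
35√6/12 ≈ 7.144 m/s

rope² = x² + 4²
x = √(20² - 4²) = 8√6
dx/dt = (rope/x) · d(rope)/dt = (20/(8√6)) · (-7) = -35√6/12 m/s
The boat approaches at 35√6/12 ≈ 7.144 m/s.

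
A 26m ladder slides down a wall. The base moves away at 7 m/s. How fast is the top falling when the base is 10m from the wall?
35/12 ≈ 2.917 m/s

x² + y² = 26²
2x·dx/dt + 2y·dy/dt = 0
dy/dt = -x/y · dx/dt = -10/24 · 7 = -35/12 m/s
The top is descending at 35/12 ≈ 2.917 m/s.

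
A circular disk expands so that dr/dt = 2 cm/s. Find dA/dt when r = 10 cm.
40π cm²/s

A = πr²
dA/dt = 2πr · dr/dt = 2π(10)(2) = 40π cm²/s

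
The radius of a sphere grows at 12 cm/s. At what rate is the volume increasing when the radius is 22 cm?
23232π cm³/s

V = (4/3)πr³
dV/dt = dV/dr · dr/dt = 4πr² · 12
At r = 22: dV/dt = 23232π cm³/s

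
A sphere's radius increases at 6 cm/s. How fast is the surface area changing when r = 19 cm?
912π cm²/s

S = 4πr²
dS/dt = dS/dr · dr/dt = 8πr · 6
At r = 19: dS/dt = 912π cm²/s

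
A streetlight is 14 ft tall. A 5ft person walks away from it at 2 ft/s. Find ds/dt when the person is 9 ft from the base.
10/9 ft/s

By similar triangles: 14/(x+s) = 5/s
Solving: s = 5x/9
ds/dt = 5/9 · dx/dt = 5/9 · 2 = 10/9 ft/s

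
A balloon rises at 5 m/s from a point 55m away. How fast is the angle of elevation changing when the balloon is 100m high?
0.021113 rad/s

tan(θ) = y/55
sec²(θ) · dθ/dt = (1/55) · dy/dt
dθ/dt = cos²(θ)/55 · 5 = 55/(55² + 100²) · 5
dθ/dt = 0.021113 rad/s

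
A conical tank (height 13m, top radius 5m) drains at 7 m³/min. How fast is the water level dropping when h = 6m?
1183/(900π) ≈ 0.4184 m/min

r/h = 5/13, so r = (5/13)h
V = (1/3)πr²h = (1/3)π((5/13)h)²h = (25/507)πh³
dV/dh = (25/169)πh²
dh/dt = (dV/dt)/(dV/dh) = -7/((25/169)π·6²) = -1183/(900π) m/min
The level is dropping at 1183/(900π) ≈ 0.4184 m/min.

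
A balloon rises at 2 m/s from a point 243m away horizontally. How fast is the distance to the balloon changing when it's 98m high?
196√68653/68653 ≈ 0.748 m/s

z² = 243² + y²
z = √(243² + 98²) = √68653
dz/dt = y/z · dy/dt = 98/√68653 · 2 = 196√68653/68653 ≈ 0.748 m/s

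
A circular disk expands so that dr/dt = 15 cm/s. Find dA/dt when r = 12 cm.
360π cm²/s

A = πr²
dA/dt = 2πr · dr/dt = 2π(12)(15) = 360π cm²/s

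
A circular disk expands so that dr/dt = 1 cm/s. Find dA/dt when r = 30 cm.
60π cm²/s

A = πr²
dA/dt = 2πr · dr/dt = 2π(30)(1) = 60π cm²/s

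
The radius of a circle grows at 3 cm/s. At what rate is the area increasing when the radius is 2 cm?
12π cm²/s

A = πr²
dA/dt = 2πr · dr/dt = 2π(2)(3) = 12π cm²/s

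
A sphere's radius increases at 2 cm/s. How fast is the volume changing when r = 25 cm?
5000π cm³/s

V = (4/3)πr³
dV/dt = dV/dr · dr/dt = 4πr² · 2
At r = 25: dV/dt = 5000π cm³/s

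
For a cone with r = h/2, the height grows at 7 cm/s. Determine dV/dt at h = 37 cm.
9583π/4 cm³/s

V = (1/3)π(h/2)²h = πh³/12
dV/dt = πh²/4 · 7
At h = 37: dV/dt = 9583π/4 cm³/s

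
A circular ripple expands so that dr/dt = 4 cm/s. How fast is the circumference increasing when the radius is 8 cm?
8π cm/s

C = 2πr
dC/dt = 2π · dr/dt = 2π · 4 = 8π cm/s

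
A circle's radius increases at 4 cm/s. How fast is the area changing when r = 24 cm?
192π cm²/s

A = πr²
dA/dt = 2πr · dr/dt = 2π(24)(4) = 192π cm²/s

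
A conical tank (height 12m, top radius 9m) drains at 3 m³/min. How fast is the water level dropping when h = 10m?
4/(75π) ≈ 0.01698 m/min

r/h = 9/12, so r = (3/4)h
V = (1/3)πr²h = (1/3)π((3/4)h)²h = (3/16)πh³
dV/dh = (9/16)πh²
dh/dt = (dV/dt)/(dV/dh) = -3/((9/16)π·10²) = -4/(75π) m/min
The level is dropping at 4/(75π) ≈ 0.01698 m/min.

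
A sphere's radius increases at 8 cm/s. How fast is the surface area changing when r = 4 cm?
256π cm²/s

S = 4πr²
dS/dt = dS/dr · dr/dt = 8πr · 8
At r = 4: dS/dt = 256π cm²/s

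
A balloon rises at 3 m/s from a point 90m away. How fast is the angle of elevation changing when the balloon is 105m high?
0.014118 rad/s

tan(θ) = y/90
sec²(θ) · dθ/dt = (1/90) · dy/dt
dθ/dt = cos²(θ)/90 · 3 = 90/(90² + 105²) · 3
dθ/dt = 0.014118 rad/s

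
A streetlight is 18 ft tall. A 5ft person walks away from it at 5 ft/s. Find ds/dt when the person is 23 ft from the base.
25/13 ft/s

By similar triangles: 18/(x+s) = 5/s
Solving: s = 5x/13
ds/dt = 5/13 · dx/dt = 5/13 · 5 = 25/13 ft/s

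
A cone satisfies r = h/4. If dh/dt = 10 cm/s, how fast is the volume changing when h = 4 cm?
10π cm³/s

V = (1/3)π(h/4)²h = πh³/48
dV/dt = πh²/16 · 10
At h = 4: dV/dt = 10π cm³/s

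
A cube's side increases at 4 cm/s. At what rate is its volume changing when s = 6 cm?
432 cm³/s

V = s³
dV/dt = 3s² · ds/dt = 3·6²·4 = 432 cm³/s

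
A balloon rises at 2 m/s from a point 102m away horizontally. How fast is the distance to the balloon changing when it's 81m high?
54√1885/1885 ≈ 1.244 m/s

z² = 102² + y²
z = √(102² + 81²) = 3√1885
dz/dt = y/z · dy/dt = 81/(3√1885) · 2 = 54√1885/1885 ≈ 1.244 m/s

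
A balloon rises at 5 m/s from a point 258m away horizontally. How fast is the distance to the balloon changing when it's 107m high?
535√78013/78013 ≈ 1.915 m/s

z² = 258² + y²
z = √(258² + 107²) = √78013
dz/dt = y/z · dy/dt = 107/√78013 · 5 = 535√78013/78013 ≈ 1.915 m/s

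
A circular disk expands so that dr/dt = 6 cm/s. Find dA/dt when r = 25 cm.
300π cm²/s

A = πr²
dA/dt = 2πr · dr/dt = 2π(25)(6) = 300π cm²/s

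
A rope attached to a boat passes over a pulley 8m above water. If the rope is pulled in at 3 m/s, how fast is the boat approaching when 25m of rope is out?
25√561/187 ≈ 3.167 m/s

rope² = x² + 8²
x = √(25² - 8²) = √561
dx/dt = (rope/x) · d(rope)/dt = (25/√561) · (-3) = -25√561/187 m/s
The boat approaches at 25√561/187 ≈ 3.167 m/s.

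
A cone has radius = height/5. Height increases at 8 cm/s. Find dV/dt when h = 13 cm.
1352π/25 cm³/s

V = (1/3)π(h/5)²h = πh³/75
dV/dt = πh²/25 · 8
At h = 13: dV/dt = 1352π/25 cm³/s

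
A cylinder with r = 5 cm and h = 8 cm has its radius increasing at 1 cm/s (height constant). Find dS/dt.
36π cm²/s

S = 2πrh + 2πr² (lateral + bases)
dS/dt = (2πh + 4πr)·dr/dt = (2π·8 + 4π·5)·1
= 36π cm²/s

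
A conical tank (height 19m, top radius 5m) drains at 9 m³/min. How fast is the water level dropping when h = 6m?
361/(100π) ≈ 1.149 m/min

r/h = 5/19, so r = (5/19)h
V = (1/3)πr²h = (1/3)π((5/19)h)²h = (25/1083)πh³
dV/dh = (25/361)πh²
dh/dt = (dV/dt)/(dV/dh) = -9/((25/361)π·6²) = -361/(100π) m/min
The level is dropping at 361/(100π) ≈ 1.149 m/min.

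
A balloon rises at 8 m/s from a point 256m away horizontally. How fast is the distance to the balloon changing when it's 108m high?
216√193/965 ≈ 3.11 m/s

z² = 256² + y²
z = √(256² + 108²) = 20√193
dz/dt = y/z · dy/dt = 108/(20√193) · 8 = 216√193/965 ≈ 3.11 m/s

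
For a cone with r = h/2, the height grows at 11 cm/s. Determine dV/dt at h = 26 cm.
1859π cm³/s

V = (1/3)π(h/2)²h = πh³/12
dV/dt = πh²/4 · 11
At h = 26: dV/dt = 1859π cm³/s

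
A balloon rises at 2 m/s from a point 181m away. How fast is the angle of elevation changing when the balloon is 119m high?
0.007715 rad/s

tan(θ) = y/181
sec²(θ) · dθ/dt = (1/181) · dy/dt
dθ/dt = cos²(θ)/181 · 2 = 181/(181² + 119²) · 2
dθ/dt = 0.007715 rad/s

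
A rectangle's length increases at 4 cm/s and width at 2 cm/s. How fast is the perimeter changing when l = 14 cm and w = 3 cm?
12 cm/s

P = 2(l + w)
dP/dt = 2(dl/dt + dw/dt) = 2(4 + 2) = 12 cm/s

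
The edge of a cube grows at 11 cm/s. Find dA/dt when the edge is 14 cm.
1848 cm²/s

A = 6s²
dA/dt = 12s · ds/dt = 12·14·11 = 1848 cm²/s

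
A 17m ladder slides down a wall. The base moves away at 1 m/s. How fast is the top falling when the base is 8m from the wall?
8/15 ≈ 0.5333 m/s

x² + y² = 17²
2x·dx/dt + 2y·dy/dt = 0
dy/dt = -x/y · dx/dt = -8/15 · 1 = -8/15 m/s
The top is descending at 8/15 ≈ 0.5333 m/s.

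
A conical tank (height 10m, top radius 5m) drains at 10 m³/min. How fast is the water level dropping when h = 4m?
5/(2π) ≈ 0.7958 m/min

r/h = 5/10, so r = (1/2)h
V = (1/3)πr²h = (1/3)π((1/2)h)²h = (1/12)πh³
dV/dh = (1/4)πh²
dh/dt = (dV/dt)/(dV/dh) = -10/((1/4)π·4²) = -5/(2π) m/min
The level is dropping at 5/(2π) ≈ 0.7958 m/min.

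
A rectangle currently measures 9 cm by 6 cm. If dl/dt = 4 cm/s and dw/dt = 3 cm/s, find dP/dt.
14 cm/s

P = 2(l + w)
dP/dt = 2(dl/dt + dw/dt) = 2(4 + 3) = 14 cm/s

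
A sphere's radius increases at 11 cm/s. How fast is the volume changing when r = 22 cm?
21296π cm³/s

V = (4/3)πr³
dV/dt = dV/dr · dr/dt = 4πr² · 11
At r = 22: dV/dt = 21296π cm³/s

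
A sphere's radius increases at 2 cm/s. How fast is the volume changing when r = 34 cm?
9248π cm³/s

V = (4/3)πr³
dV/dt = dV/dr · dr/dt = 4πr² · 2
At r = 34: dV/dt = 9248π cm³/s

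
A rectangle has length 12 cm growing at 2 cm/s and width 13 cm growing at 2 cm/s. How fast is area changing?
50 cm²/s

A = lw
dA/dt = w·dl/dt + l·dw/dt = 13·2 + 12·2 = 50 cm²/s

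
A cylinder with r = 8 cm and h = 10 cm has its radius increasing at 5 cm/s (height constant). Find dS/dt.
260π cm²/s

S = 2πrh + 2πr² (lateral + bases)
dS/dt = (2πh + 4πr)·dr/dt = (2π·10 + 4π·8)·5
= 260π cm²/s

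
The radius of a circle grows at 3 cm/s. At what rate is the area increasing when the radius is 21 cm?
126π cm²/s

A = πr²
dA/dt = 2πr · dr/dt = 2π(21)(3) = 126π cm²/s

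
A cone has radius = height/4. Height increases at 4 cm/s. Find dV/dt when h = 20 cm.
100π cm³/s

V = (1/3)π(h/4)²h = πh³/48
dV/dt = πh²/16 · 4
At h = 20: dV/dt = 100π cm³/s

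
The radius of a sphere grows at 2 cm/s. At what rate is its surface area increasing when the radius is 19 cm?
304π cm²/s

S = 4πr²
dS/dt = dS/dr · dr/dt = 8πr · 2
At r = 19: dS/dt = 304π cm²/s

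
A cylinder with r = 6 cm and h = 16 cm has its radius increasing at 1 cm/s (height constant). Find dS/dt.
56π cm²/s

S = 2πrh + 2πr² (lateral + bases)
dS/dt = (2πh + 4πr)·dr/dt = (2π·16 + 4π·6)·1
= 56π cm²/s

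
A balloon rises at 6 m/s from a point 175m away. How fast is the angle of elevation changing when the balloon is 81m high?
0.028236 rad/s

tan(θ) = y/175
sec²(θ) · dθ/dt = (1/175) · dy/dt
dθ/dt = cos²(θ)/175 · 6 = 175/(175² + 81²) · 6
dθ/dt = 0.028236 rad/s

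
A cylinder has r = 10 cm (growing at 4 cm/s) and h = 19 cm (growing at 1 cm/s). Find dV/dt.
1620π cm³/s

V = πr²h
dV/dt = 2πrh·dr/dt + πr²·dh/dt
= 2π(10)(19)(4) + π(10)²(1)
= 1620π cm³/s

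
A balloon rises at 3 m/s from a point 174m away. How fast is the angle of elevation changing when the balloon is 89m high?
0.013666 rad/s

tan(θ) = y/174
sec²(θ) · dθ/dt = (1/174) · dy/dt
dθ/dt = cos²(θ)/174 · 3 = 174/(174² + 89²) · 3
dθ/dt = 0.013666 rad/s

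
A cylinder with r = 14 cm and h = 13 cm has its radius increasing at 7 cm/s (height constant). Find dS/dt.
574π cm²/s

S = 2πrh + 2πr² (lateral + bases)
dS/dt = (2πh + 4πr)·dr/dt = (2π·13 + 4π·14)·7
= 574π cm²/s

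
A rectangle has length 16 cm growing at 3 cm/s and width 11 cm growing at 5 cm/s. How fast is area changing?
113 cm²/s

A = lw
dA/dt = w·dl/dt + l·dw/dt = 11·3 + 16·5 = 113 cm²/s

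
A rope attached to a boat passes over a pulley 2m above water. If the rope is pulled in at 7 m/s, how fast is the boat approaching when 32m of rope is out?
112√255/255 ≈ 7.014 m/s

rope² = x² + 2²
x = √(32² - 2²) = 2√255
dx/dt = (rope/x) · d(rope)/dt = (32/(2√255)) · (-7) = -112√255/255 m/s
The boat approaches at 112√255/255 ≈ 7.014 m/s.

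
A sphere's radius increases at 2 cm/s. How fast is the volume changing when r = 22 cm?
3872π cm³/s

V = (4/3)πr³
dV/dt = dV/dr · dr/dt = 4πr² · 2
At r = 22: dV/dt = 3872π cm³/s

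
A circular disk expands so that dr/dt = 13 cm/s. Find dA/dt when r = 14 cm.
364π cm²/s

A = πr²
dA/dt = 2πr · dr/dt = 2π(14)(13) = 364π cm²/s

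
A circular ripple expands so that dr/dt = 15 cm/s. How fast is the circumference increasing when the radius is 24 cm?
30π cm/s

C = 2πr
dC/dt = 2π · dr/dt = 2π · 15 = 30π cm/s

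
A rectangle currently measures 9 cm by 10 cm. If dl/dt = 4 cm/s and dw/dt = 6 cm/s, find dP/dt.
20 cm/s

P = 2(l + w)
dP/dt = 2(dl/dt + dw/dt) = 2(4 + 6) = 20 cm/s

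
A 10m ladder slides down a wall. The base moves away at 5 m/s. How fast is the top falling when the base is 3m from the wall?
15√91/91 ≈ 1.572 m/s

x² + y² = 10²
2x·dx/dt + 2y·dy/dt = 0
dy/dt = -x/y · dx/dt = -3/√91 · 5 = -15√91/91 m/s
The top is descending at 15√91/91 ≈ 1.572 m/s.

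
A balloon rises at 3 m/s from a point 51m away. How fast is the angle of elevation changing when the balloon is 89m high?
0.014541 rad/s

tan(θ) = y/51
sec²(θ) · dθ/dt = (1/51) · dy/dt
dθ/dt = cos²(θ)/51 · 3 = 51/(51² + 89²) · 3
dθ/dt = 0.014541 rad/s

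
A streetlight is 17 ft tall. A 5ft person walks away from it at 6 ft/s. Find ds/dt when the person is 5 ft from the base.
5/2 ft/s

By similar triangles: 17/(x+s) = 5/s
Solving: s = 5x/12
ds/dt = 5/12 · dx/dt = 5/12 · 6 = 5/2 ft/s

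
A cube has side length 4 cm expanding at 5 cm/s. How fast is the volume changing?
240 cm³/s

V = s³
dV/dt = 3s² · ds/dt = 3·4²·5 = 240 cm³/s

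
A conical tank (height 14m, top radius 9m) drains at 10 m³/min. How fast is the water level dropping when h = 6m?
490/(729π) ≈ 0.214 m/min

r/h = 9/14, so r = (9/14)h
V = (1/3)πr²h = (1/3)π((9/14)h)²h = (27/196)πh³
dV/dh = (81/196)πh²
dh/dt = (dV/dt)/(dV/dh) = -10/((81/196)π·6²) = -490/(729π) m/min
The level is dropping at 490/(729π) ≈ 0.214 m/min.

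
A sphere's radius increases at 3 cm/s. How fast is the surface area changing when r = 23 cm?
552π cm²/s

S = 4πr²
dS/dt = dS/dr · dr/dt = 8πr · 3
At r = 23: dS/dt = 552π cm²/s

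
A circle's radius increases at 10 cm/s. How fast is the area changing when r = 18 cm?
360π cm²/s

A = πr²
dA/dt = 2πr · dr/dt = 2π(18)(10) = 360π cm²/s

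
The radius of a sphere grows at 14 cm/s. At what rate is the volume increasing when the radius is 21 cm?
24696π cm³/s

V = (4/3)πr³
dV/dt = dV/dr · dr/dt = 4πr² · 14
At r = 21: dV/dt = 24696π cm³/s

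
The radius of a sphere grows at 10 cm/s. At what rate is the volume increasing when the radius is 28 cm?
31360π cm³/s

V = (4/3)πr³
dV/dt = dV/dr · dr/dt = 4πr² · 10
At r = 28: dV/dt = 31360π cm³/s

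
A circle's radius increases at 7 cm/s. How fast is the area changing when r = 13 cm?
182π cm²/s

A = πr²
dA/dt = 2πr · dr/dt = 2π(13)(7) = 182π cm²/s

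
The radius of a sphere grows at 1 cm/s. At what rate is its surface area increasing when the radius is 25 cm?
200π cm²/s

S = 4πr²
dS/dt = dS/dr · dr/dt = 8πr · 1
At r = 25: dS/dt = 200π cm²/s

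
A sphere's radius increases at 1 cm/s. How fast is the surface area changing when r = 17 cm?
136π cm²/s

S = 4πr²
dS/dt = dS/dr · dr/dt = 8πr · 1
At r = 17: dS/dt = 136π cm²/s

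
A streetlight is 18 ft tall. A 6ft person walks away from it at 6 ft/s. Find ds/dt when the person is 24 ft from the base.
3 ft/s

By similar triangles: 18/(x+s) = 6/s
Solving: s = 6x/12
ds/dt = 6/12 · dx/dt = 1/2 · 6 = 3 ft/s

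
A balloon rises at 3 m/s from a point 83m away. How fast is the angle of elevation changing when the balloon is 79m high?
0.018964 rad/s

tan(θ) = y/83
sec²(θ) · dθ/dt = (1/83) · dy/dt
dθ/dt = cos²(θ)/83 · 3 = 83/(83² + 79²) · 3
dθ/dt = 0.018964 rad/s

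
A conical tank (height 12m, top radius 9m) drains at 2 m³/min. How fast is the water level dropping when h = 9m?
32/(729π) ≈ 0.01397 m/min

r/h = 9/12, so r = (3/4)h
V = (1/3)πr²h = (1/3)π((3/4)h)²h = (3/16)πh³
dV/dh = (9/16)πh²
dh/dt = (dV/dt)/(dV/dh) = -2/((9/16)π·9²) = -32/(729π) m/min
The level is dropping at 32/(729π) ≈ 0.01397 m/min.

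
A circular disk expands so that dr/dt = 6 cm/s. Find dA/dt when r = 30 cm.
360π cm²/s

A = πr²
dA/dt = 2πr · dr/dt = 2π(30)(6) = 360π cm²/s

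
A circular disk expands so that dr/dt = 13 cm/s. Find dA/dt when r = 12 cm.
312π cm²/s

A = πr²
dA/dt = 2πr · dr/dt = 2π(12)(13) = 312π cm²/s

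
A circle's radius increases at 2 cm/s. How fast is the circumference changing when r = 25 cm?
4π cm/s

C = 2πr
dC/dt = 2π · dr/dt = 2π · 2 = 4π cm/s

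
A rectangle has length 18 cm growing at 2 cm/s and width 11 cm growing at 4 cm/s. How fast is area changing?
94 cm²/s

A = lw
dA/dt = w·dl/dt + l·dw/dt = 11·2 + 18·4 = 94 cm²/s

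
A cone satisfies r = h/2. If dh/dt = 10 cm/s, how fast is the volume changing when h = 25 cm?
3125π/2 cm³/s

V = (1/3)π(h/2)²h = πh³/12
dV/dt = πh²/4 · 10
At h = 25: dV/dt = 3125π/2 cm³/s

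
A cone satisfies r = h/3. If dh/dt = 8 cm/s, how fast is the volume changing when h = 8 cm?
512π/9 cm³/s

V = (1/3)π(h/3)²h = πh³/27
dV/dt = πh²/9 · 8
At h = 8: dV/dt = 512π/9 cm³/s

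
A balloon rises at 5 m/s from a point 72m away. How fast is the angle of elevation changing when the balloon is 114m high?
0.019802 rad/s

tan(θ) = y/72
sec²(θ) · dθ/dt = (1/72) · dy/dt
dθ/dt = cos²(θ)/72 · 5 = 72/(72² + 114²) · 5
dθ/dt = 0.019802 rad/s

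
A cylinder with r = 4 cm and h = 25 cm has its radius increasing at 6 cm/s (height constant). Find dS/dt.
396π cm²/s

S = 2πrh + 2πr² (lateral + bases)
dS/dt = (2πh + 4πr)·dr/dt = (2π·25 + 4π·4)·6
= 396π cm²/s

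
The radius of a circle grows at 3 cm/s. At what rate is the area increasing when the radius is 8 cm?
48π cm²/s

A = πr²
dA/dt = 2πr · dr/dt = 2π(8)(3) = 48π cm²/s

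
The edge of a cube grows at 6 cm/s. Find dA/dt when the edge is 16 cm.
1152 cm²/s

A = 6s²
dA/dt = 12s · ds/dt = 12·16·6 = 1152 cm²/s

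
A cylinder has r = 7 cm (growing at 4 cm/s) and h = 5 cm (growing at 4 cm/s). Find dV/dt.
476π cm³/s

V = πr²h
dV/dt = 2πrh·dr/dt + πr²·dh/dt
= 2π(7)(5)(4) + π(7)²(4)
= 476π cm³/s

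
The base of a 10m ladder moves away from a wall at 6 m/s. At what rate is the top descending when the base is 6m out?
9/2 = 4.5 m/s

x² + y² = 10²
2x·dx/dt + 2y·dy/dt = 0
dy/dt = -x/y · dx/dt = -6/8 · 6 = -9/2 m/s
The top is descending at 9/2 = 4.5 m/s.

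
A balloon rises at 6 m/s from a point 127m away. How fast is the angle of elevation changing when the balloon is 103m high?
0.028499 rad/s

tan(θ) = y/127
sec²(θ) · dθ/dt = (1/127) · dy/dt
dθ/dt = cos²(θ)/127 · 6 = 127/(127² + 103²) · 6
dθ/dt = 0.028499 rad/s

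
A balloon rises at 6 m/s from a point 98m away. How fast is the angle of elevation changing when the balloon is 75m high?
0.038611 rad/s

tan(θ) = y/98
sec²(θ) · dθ/dt = (1/98) · dy/dt
dθ/dt = cos²(θ)/98 · 6 = 98/(98² + 75²) · 6
dθ/dt = 0.038611 rad/s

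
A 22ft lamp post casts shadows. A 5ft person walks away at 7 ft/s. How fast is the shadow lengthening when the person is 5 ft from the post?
35/17 ft/s

By similar triangles: 22/(x+s) = 5/s
Solving: s = 5x/17
ds/dt = 5/17 · dx/dt = 5/17 · 7 = 35/17 ft/s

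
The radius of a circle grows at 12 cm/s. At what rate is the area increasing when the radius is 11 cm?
264π cm²/s

A = πr²
dA/dt = 2πr · dr/dt = 2π(11)(12) = 264π cm²/s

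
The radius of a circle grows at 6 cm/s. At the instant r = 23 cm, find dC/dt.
12π cm/s

C = 2πr
dC/dt = 2π · dr/dt = 2π · 6 = 12π cm/s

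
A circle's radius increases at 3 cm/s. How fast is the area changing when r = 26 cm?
156π cm²/s

A = πr²
dA/dt = 2πr · dr/dt = 2π(26)(3) = 156π cm²/s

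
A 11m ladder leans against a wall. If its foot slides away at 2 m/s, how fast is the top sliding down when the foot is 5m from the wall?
5√6/12 ≈ 1.021 m/s

x² + y² = 11²
2x·dx/dt + 2y·dy/dt = 0
dy/dt = -x/y · dx/dt = -5/(4√6) · 2 = -5√6/12 m/s
The top is descending at 5√6/12 ≈ 1.021 m/s.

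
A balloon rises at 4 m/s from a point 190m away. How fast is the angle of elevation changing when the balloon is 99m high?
0.016557 rad/s

tan(θ) = y/190
sec²(θ) · dθ/dt = (1/190) · dy/dt
dθ/dt = cos²(θ)/190 · 4 = 190/(190² + 99²) · 4
dθ/dt = 0.016557 rad/s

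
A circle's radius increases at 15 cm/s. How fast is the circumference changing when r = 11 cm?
30π cm/s

C = 2πr
dC/dt = 2π · dr/dt = 2π · 15 = 30π cm/s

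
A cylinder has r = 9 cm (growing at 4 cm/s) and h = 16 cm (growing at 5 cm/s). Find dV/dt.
1557π cm³/s

V = πr²h
dV/dt = 2πrh·dr/dt + πr²·dh/dt
= 2π(9)(16)(4) + π(9)²(5)
= 1557π cm³/s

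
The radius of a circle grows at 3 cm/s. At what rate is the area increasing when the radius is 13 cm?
78π cm²/s

A = πr²
dA/dt = 2πr · dr/dt = 2π(13)(3) = 78π cm²/s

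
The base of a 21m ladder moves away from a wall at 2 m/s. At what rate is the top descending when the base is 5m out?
5√26/52 ≈ 0.4903 m/s

x² + y² = 21²
2x·dx/dt + 2y·dy/dt = 0
dy/dt = -x/y · dx/dt = -5/(4√26) · 2 = -5√26/52 m/s
The top is descending at 5√26/52 ≈ 0.4903 m/s.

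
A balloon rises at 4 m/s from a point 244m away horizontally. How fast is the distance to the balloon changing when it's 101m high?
404√69737/69737 ≈ 1.53 m/s

z² = 244² + y²
z = √(244² + 101²) = √69737
dz/dt = y/z · dy/dt = 101/√69737 · 4 = 404√69737/69737 ≈ 1.53 m/s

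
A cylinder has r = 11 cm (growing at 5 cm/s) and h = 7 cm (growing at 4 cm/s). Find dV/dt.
1254π cm³/s

V = πr²h
dV/dt = 2πrh·dr/dt + πr²·dh/dt
= 2π(11)(7)(5) + π(11)²(4)
= 1254π cm³/s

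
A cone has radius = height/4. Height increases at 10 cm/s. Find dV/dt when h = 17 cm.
1445π/8 cm³/s

V = (1/3)π(h/4)²h = πh³/48
dV/dt = πh²/16 · 10
At h = 17: dV/dt = 1445π/8 cm³/s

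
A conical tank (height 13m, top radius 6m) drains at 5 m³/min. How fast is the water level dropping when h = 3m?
845/(324π) ≈ 0.8302 m/min

r/h = 6/13, so r = (6/13)h
V = (1/3)πr²h = (1/3)π((6/13)h)²h = (12/169)πh³
dV/dh = (36/169)πh²
dh/dt = (dV/dt)/(dV/dh) = -5/((36/169)π·3²) = -845/(324π) m/min
The level is dropping at 845/(324π) ≈ 0.8302 m/min.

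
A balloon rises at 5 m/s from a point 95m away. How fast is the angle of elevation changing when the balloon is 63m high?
0.036555 rad/s

tan(θ) = y/95
sec²(θ) · dθ/dt = (1/95) · dy/dt
dθ/dt = cos²(θ)/95 · 5 = 95/(95² + 63²) · 5
dθ/dt = 0.036555 rad/s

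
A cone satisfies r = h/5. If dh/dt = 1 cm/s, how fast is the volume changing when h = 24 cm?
576π/25 cm³/s

V = (1/3)π(h/5)²h = πh³/75
dV/dt = πh²/25 · 1
At h = 24: dV/dt = 576π/25 cm³/s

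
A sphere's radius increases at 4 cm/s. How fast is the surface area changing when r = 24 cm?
768π cm²/s

S = 4πr²
dS/dt = dS/dr · dr/dt = 8πr · 4
At r = 24: dS/dt = 768π cm²/s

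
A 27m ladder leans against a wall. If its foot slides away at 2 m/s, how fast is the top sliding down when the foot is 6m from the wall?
4√77/77 ≈ 0.4558 m/s

x² + y² = 27²
2x·dx/dt + 2y·dy/dt = 0
dy/dt = -x/y · dx/dt = -6/(3√77) · 2 = -4√77/77 m/s
The top is descending at 4√77/77 ≈ 0.4558 m/s.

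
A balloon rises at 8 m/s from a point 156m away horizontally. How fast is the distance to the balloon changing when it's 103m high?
824√34945/34945 ≈ 4.408 m/s

z² = 156² + y²
z = √(156² + 103²) = √34945
dz/dt = y/z · dy/dt = 103/√34945 · 8 = 824√34945/34945 ≈ 4.408 m/s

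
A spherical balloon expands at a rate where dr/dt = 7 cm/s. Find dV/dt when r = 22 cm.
13552π cm³/s

V = (4/3)πr³
dV/dt = dV/dr · dr/dt = 4πr² · 7
At r = 22: dV/dt = 13552π cm³/s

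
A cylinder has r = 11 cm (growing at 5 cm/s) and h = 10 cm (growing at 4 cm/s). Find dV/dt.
1584π cm³/s

V = πr²h
dV/dt = 2πrh·dr/dt + πr²·dh/dt
= 2π(11)(10)(5) + π(11)²(4)
= 1584π cm³/s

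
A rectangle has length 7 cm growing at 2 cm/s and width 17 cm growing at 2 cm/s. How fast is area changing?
48 cm²/s

A = lw
dA/dt = w·dl/dt + l·dw/dt = 17·2 + 7·2 = 48 cm²/s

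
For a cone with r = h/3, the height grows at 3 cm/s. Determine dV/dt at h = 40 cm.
1600π/3 cm³/s

V = (1/3)π(h/3)²h = πh³/27
dV/dt = πh²/9 · 3
At h = 40: dV/dt = 1600π/3 cm³/s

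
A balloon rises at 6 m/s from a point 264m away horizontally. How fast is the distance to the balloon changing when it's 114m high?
114√2297/2297 ≈ 2.379 m/s

z² = 264² + y²
z = √(264² + 114²) = 6√2297
dz/dt = y/z · dy/dt = 114/(6√2297) · 6 = 114√2297/2297 ≈ 2.379 m/s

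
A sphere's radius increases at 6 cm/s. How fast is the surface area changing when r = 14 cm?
672π cm²/s

S = 4πr²
dS/dt = dS/dr · dr/dt = 8πr · 6
At r = 14: dS/dt = 672π cm²/s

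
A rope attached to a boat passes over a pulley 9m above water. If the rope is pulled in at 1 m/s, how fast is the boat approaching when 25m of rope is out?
25√34/136 ≈ 1.072 m/s

rope² = x² + 9²
x = √(25² - 9²) = 4√34
dx/dt = (rope/x) · d(rope)/dt = (25/(4√34)) · (-1) = -25√34/136 m/s
The boat approaches at 25√34/136 ≈ 1.072 m/s.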